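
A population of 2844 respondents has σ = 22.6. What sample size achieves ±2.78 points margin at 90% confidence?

Without FPC: n₀ = (1.645×22.6/2.78)² = 178.838. With FPC: n = n₀N/(n₀+N-1) = 168.3 → n = 169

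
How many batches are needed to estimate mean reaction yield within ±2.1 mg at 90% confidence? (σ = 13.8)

n = (z*σ/E)² = (1.645×13.8/2.1)² = 116.9 → n = 117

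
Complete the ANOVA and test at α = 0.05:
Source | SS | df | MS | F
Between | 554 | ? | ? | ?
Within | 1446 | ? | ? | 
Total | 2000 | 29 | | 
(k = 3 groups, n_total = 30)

df_between = 2, df_within = 27. MS_between = 277.0, MS_within = 53.56. F = 5.172, F_crit ≈ 3.354. Reject H₀.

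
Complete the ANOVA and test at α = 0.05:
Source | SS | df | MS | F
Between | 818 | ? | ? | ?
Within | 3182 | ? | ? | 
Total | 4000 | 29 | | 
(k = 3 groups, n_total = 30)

df_between = 2, df_within = 27. MS_between = 409.0, MS_within = 117.85. F = 3.47, F_crit ≈ 3.354. Reject H₀.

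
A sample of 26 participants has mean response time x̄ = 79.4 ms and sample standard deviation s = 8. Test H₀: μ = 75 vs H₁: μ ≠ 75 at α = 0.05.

t = (x̄ - μ₀)/(s/√n) = (79.4 - 75)/(8/√26) = 2.804. df = 25, critical t = ±2.06. Reject H₀.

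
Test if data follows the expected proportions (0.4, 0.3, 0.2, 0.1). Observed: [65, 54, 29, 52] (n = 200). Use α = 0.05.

Expected: [80.0, 60.0, 40.0, 20.0]. χ² = 57.638. df = 3, critical = 7.815. Reject H₀.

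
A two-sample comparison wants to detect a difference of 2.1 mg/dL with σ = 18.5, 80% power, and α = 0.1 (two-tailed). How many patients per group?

n per group = 2(z_α/2 + z_β)²σ²/d² = 2×(1.645 + 0.84)²×18.5²/2.1² = 958.5 → n = 959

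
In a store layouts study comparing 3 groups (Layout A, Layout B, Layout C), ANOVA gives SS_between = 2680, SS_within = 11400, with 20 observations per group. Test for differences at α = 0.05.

df_between = 2, df_within = 57. F = MS_between/MS_within = 1340.0/200.0 = 6.7. F_crit ≈ 3.159. Reject H₀. At least one mean differs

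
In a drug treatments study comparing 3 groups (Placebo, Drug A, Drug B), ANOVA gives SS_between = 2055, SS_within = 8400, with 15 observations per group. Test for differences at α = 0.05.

df_between = 2, df_within = 42. F = MS_between/MS_within = 1027.5/200.0 = 5.138. F_crit ≈ 3.22. Reject H₀. At least one mean differs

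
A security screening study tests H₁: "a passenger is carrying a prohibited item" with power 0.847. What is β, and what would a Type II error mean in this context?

β = 1 - power = 1 - 0.847 = 0.153. A Type II error is failing to reject H₀ when H₀ is false (false negative) — here, failing to conclude that a passenger is carrying a prohibited item when in fact it is true. Consequence: letting a prohibited item through — security breach.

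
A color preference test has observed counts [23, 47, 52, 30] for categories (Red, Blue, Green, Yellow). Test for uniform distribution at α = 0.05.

Expected = 38 each. χ² = Σ(O-E)²/E = 14.895. df = 3, critical value = 7.815. Reject H₀.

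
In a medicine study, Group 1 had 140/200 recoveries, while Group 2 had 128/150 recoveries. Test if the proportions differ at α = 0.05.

p̂₁ = 0.7, p̂₂ = 0.853, pooled p̂ = 0.766. z = -3.352. Critical: ±1.96. Reject H₀.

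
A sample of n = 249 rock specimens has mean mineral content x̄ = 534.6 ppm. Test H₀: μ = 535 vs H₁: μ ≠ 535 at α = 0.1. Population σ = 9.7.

z = (x̄ - μ₀)/(σ/√n) = (534.6 - 535)/(9.7/√249) = -0.651. Critical value: ±1.645. Since |-0.651| ≤ 1.645, Fail to reject H₀.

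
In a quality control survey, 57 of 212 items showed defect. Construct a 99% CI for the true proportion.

p̂ = 0.269. CI = p̂ ± z*√(p̂(1-p̂)/n) = (0.19, 0.347)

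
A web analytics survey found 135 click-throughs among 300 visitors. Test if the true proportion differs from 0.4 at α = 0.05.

p̂ = 0.45, p₀ = 0.4. z = (p̂ - p₀)/√(p₀(1-p₀)/n) = 1.768. Critical: ±1.96. Fail to reject H₀.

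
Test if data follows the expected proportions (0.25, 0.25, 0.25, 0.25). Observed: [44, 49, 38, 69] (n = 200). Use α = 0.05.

Expected: [50.0, 50.0, 50.0, 50.0]. χ² = 10.84. df = 3, critical = 7.815. Reject H₀.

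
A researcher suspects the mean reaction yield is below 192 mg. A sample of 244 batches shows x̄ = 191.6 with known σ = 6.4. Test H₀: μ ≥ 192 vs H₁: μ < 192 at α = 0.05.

z = -0.976. Critical value: -1.645. Fail to reject H₀.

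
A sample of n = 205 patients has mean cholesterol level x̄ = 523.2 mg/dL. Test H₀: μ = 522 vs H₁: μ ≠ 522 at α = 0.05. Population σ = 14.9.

z = (x̄ - μ₀)/(σ/√n) = (523.2 - 522)/(14.9/√205) = 1.153. Critical value: ±1.96. Since |1.153| ≤ 1.96, Fail to reject H₀.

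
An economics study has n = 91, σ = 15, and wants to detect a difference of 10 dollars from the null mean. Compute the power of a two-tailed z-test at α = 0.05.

SE = σ/√n = 15/√91 = 1.572. Non-centrality λ = d/SE = 10/1.572 = 6.36. Power ≈ Φ(λ - z_{α/2}) = Φ(6.36 - 1.96) = Φ(4.4) = 1.0.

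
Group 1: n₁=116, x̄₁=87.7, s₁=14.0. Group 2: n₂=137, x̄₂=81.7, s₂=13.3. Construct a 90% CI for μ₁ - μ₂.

Difference = 6.0. SE = √(14.0²/116 + 13.3²/137) = 1.727. CI = (3.16, 8.84)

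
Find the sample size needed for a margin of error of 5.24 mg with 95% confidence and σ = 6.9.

n = (z*σ/E)² = (1.96×6.9/5.24)² = 6.7 → n = 7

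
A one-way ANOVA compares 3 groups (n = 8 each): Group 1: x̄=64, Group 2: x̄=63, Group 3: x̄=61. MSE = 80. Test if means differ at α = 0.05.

Grand mean = 62.67. SS_between = 37.33, MS_between = 18.67. F = 0.233, F_crit ≈ 3.467. Fail to reject H₀.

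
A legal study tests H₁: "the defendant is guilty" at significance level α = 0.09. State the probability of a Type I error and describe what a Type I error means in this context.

P(Type I error) = α = 0.09. A Type I error is rejecting H₀ when H₀ is actually true (false positive) — here, concluding that the defendant is guilty when in fact this is not the case. Consequence: convicting an innocent person.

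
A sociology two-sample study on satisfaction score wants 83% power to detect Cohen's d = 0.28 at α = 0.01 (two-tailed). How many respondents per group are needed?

z_{α/2} = 2.576, z_β = Φ⁻¹(0.83) = 0.954. For small effect (d = 0.28): n per group = 2(z_{α/2} + z_β)²/d² = 2(2.576 + 0.954)²/0.28² = 317.9 → 318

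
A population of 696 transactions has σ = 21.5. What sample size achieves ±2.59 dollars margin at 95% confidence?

Without FPC: n₀ = (1.96×21.5/2.59)² = 264.722. With FPC: n = n₀N/(n₀+N-1) = 192.0 → n = 192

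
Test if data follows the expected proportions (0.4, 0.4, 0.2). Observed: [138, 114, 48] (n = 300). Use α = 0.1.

Expected: [120.0, 120.0, 60.0]. χ² = 5.4. df = 2, critical = 4.605. Reject H₀.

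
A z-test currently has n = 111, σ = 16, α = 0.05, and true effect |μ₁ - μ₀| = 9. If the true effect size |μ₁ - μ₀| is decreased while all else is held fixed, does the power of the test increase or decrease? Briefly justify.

Power decreases: a smaller true effect decreases the non-centrality λ = |μ₁ - μ₀|/(σ/√n).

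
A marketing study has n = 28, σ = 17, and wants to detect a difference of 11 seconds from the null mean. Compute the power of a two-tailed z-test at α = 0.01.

SE = σ/√n = 17/√28 = 3.213. Non-centrality λ = d/SE = 11/3.213 = 3.424. Power ≈ Φ(λ - z_{α/2}) = Φ(3.424 - 2.576) = Φ(0.848) = 0.802.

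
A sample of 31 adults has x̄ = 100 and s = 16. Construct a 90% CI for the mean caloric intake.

CI = x̄ ± t*(s/√n) = 100 ± 1.697(16/√31) = (95.12, 104.88)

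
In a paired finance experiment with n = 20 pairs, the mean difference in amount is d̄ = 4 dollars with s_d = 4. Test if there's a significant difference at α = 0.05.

t = d̄/(s_d/√n) = 4/(4/√20) = 4.472. df = 19, critical t = ±2.093. Reject H₀.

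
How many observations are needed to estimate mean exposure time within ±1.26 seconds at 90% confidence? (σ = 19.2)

n = (z*σ/E)² = (1.645×19.2/1.26)² = 628.3 → n = 629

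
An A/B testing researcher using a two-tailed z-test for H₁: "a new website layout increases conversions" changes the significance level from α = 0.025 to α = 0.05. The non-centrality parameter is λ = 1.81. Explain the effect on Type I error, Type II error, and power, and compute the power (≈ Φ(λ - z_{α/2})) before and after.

Increasing α from 0.025 to 0.05:
• Type I error rate increases (α is the Type I rate by definition).
• Critical value moves from z_{α/2} = 2.241 to 1.96, so power = Φ(λ - z_{α/2}) goes from Φ(1.81 - 2.241) = 0.333 to Φ(1.81 - 1.96) = 0.44.
• Type II error rate β = 1 - power therefore decreases (0.667 → 0.56).
Appropriate when false negatives are costly — here, discarding a layout that would have improved conversions — lost revenue.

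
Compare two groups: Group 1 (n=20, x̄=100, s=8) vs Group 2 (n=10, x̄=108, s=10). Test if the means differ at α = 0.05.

Pooled sp = 8.69. t = -2.376, df = 28. Critical t = ±2.048. Reject H₀.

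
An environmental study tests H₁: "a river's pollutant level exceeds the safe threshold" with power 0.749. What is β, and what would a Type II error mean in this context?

β = 1 - power = 1 - 0.749 = 0.251. A Type II error is failing to reject H₀ when H₀ is false (false negative) — here, failing to conclude that a river's pollutant level exceeds the safe threshold when in fact it is true. Consequence: allowing unsafe pollution to continue.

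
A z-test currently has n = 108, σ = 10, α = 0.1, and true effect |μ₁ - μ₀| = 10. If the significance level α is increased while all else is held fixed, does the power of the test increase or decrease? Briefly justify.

Power increases: a larger α lowers the critical value, so more of the H₁ sampling distribution falls in the rejection region.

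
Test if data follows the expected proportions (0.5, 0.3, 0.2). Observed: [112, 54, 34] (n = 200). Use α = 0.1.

Expected: [100.0, 60.0, 40.0]. χ² = 2.94. df = 2, critical = 4.605. Fail to reject H₀.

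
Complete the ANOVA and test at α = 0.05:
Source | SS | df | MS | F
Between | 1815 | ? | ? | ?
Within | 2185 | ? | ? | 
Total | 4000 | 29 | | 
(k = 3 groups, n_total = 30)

df_between = 2, df_within = 27. MS_between = 907.5, MS_within = 80.93. F = 11.214, F_crit ≈ 3.354. Reject H₀.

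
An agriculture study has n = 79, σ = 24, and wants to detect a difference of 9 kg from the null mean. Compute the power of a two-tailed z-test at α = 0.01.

SE = σ/√n = 24/√79 = 2.7. Non-centrality λ = d/SE = 9/2.7 = 3.333. Power ≈ Φ(λ - z_{α/2}) = Φ(3.333 - 2.576) = Φ(0.757) = 0.775.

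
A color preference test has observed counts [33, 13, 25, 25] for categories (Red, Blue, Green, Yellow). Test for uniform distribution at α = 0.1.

Expected = 24 each. χ² = Σ(O-E)²/E = 8.5. df = 3, critical value = 6.251. Reject H₀.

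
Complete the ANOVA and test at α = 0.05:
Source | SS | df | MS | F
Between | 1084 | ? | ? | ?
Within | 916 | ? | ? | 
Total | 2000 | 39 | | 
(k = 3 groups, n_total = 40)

df_between = 2, df_within = 37. MS_between = 542.0, MS_within = 24.76. F = 21.893, F_crit ≈ 3.252. Reject H₀.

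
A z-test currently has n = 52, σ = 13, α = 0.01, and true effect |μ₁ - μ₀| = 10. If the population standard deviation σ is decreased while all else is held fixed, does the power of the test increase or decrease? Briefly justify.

Power increases: a smaller σ shrinks the standard error σ/√n, moving the sampling distribution under H₁ further from the critical value.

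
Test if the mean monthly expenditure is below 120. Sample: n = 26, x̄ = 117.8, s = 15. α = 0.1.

t = (117.8 - 120)/(15/√26) = -0.748, df = 25. Critical t = -1.316. Fail to reject H₀.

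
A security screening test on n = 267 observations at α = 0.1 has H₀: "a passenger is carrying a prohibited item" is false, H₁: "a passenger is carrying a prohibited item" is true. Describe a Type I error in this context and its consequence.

Type I error: rejecting H₀ when it is true — concluding that a passenger is carrying a prohibited item when in fact it is not. Consequence: detaining an innocent passenger — delay and inconvenience.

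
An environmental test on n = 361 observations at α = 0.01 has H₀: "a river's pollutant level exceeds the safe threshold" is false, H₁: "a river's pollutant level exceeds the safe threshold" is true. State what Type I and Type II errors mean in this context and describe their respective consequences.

Type I (false positive): concluding that a river's pollutant level exceeds the safe threshold when it is not — shutting down a compliant factory unnecessarily. Type II (false negative): failing to conclude that a river's pollutant level exceeds the safe threshold when it is — allowing unsafe pollution to continue. Which is costlier depends on domain priorities and is a judgement call rather than a statistical fact.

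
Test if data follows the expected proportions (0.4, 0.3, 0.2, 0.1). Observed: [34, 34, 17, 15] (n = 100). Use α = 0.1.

Expected: [40.0, 30.0, 20.0, 10.0]. χ² = 4.383. df = 3, critical = 6.251. Fail to reject H₀.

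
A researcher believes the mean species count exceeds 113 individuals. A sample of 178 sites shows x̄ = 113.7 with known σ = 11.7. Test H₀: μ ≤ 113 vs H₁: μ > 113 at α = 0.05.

z = 0.798. Critical value: 1.645. Fail to reject H₀.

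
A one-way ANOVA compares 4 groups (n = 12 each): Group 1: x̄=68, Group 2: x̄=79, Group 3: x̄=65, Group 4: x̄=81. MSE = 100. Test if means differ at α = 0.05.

Grand mean = 73.25. SS_between = 2265.0, MS_between = 755.0. F = 7.55, F_crit ≈ 2.816. Reject H₀.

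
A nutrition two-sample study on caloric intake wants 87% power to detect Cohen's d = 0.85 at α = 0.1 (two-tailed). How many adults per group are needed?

z_{α/2} = 1.645, z_β = Φ⁻¹(0.87) = 1.126. For large effect (d = 0.85): n per group = 2(z_{α/2} + z_β)²/d² = 2(1.645 + 1.126)²/0.85² = 21.3 → 22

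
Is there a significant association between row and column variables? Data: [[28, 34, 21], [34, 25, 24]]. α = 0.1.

χ² = 2.154. df = 2, critical = 4.605. Fail to reject H₀. No evidence of dependence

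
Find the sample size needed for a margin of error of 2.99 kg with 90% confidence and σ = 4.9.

n = (z*σ/E)² = (1.645×4.9/2.99)² = 7.3 → n = 8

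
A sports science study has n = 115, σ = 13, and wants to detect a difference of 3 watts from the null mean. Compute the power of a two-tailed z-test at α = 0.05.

SE = σ/√n = 13/√115 = 1.212. Non-centrality λ = d/SE = 3/1.212 = 2.475. Power ≈ Φ(λ - z_{α/2}) = Φ(2.475 - 1.96) = Φ(0.515) = 0.697.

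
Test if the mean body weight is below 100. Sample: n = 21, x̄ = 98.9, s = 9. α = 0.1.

t = (98.9 - 100)/(9/√21) = -0.56, df = 20. Critical t = -1.325. Fail to reject H₀.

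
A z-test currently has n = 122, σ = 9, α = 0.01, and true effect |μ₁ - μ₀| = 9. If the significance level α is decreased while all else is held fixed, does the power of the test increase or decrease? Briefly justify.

Power decreases: a smaller α raises the critical value, so less of the H₁ sampling distribution falls in the rejection region.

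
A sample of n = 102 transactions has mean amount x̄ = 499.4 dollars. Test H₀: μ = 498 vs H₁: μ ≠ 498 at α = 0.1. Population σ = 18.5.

z = (x̄ - μ₀)/(σ/√n) = (499.4 - 498)/(18.5/√102) = 0.764. Critical value: ±1.645. Since |0.764| ≤ 1.645, Fail to reject H₀.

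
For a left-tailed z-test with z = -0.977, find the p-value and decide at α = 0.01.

p = P(Z < -0.977) = Φ(-0.977) ≈ 0.1643. Since p ≥ 0.01, fail to reject H₀ (not significant) at α = 0.01.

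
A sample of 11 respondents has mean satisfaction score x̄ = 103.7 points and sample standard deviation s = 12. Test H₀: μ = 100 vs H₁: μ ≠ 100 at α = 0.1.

t = (x̄ - μ₀)/(s/√n) = (103.7 - 100)/(12/√11) = 1.023. df = 10, critical t = ±1.812. Fail to reject H₀.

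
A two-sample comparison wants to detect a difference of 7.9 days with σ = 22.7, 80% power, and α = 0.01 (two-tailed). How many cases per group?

n per group = 2(z_α/2 + z_β)²σ²/d² = 2×(2.576 + 0.84)²×22.7²/7.9² = 192.7 → n = 193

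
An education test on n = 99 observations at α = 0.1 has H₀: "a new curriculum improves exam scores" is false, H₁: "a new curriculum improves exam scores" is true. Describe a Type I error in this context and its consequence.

Type I error: rejecting H₀ when it is true — concluding that a new curriculum improves exam scores when in fact it is not. Consequence: adopting a curriculum that gives no real benefit — disruption for nothing.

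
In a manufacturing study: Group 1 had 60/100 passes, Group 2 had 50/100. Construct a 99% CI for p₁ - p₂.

p̂₁ = 0.6, p̂₂ = 0.5. Difference = 0.1. CI = (-0.08, 0.28)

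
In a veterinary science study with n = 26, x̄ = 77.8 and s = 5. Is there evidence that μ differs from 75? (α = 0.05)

t = (x̄ - μ₀)/(s/√n) = (77.8 - 75)/(5/√26) = 2.855. df = 25, critical t = ±2.06. Reject H₀.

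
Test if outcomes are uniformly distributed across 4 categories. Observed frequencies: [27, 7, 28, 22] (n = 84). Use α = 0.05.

Expected = 21 each. χ² = Σ(O-E)²/E = 13.429. df = 3, critical value = 7.815. Reject H₀.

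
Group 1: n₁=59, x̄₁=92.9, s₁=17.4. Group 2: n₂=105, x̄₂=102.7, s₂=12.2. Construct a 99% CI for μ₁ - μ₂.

Difference = -9.8. SE = √(17.4²/59 + 12.2²/105) = 2.559. CI = (-16.39, -3.21)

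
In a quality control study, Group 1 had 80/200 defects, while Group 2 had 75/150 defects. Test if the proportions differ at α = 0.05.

p̂₁ = 0.4, p̂₂ = 0.5, pooled p̂ = 0.443. z = -1.864. Critical: ±1.96. Fail to reject H₀.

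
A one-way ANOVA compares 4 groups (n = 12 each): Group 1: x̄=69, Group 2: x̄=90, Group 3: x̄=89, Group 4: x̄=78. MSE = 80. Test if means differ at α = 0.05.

Grand mean = 81.5. SS_between = 3564.0, MS_between = 1188.0. F = 14.85, F_crit ≈ 2.816. Reject H₀.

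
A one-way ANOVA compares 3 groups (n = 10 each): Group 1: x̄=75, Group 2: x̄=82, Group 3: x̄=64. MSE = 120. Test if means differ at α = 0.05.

Grand mean = 73.67. SS_between = 1646.67, MS_between = 823.33. F = 6.861, F_crit ≈ 3.354. Reject H₀.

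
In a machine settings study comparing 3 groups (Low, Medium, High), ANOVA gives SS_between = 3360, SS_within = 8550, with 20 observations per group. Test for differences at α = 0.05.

df_between = 2, df_within = 57. F = MS_between/MS_within = 1680.0/150.0 = 11.2. F_crit ≈ 3.159. Reject H₀. At least one mean differs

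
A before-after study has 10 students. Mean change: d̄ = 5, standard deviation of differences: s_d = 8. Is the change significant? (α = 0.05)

t = d̄/(s_d/√n) = 5/(8/√10) = 1.976. df = 9, critical t = ±2.262. Fail to reject H₀.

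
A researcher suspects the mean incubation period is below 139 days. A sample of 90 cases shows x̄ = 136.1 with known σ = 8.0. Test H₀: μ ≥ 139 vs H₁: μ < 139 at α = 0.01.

z = -3.439. Critical value: -2.33. Reject H₀.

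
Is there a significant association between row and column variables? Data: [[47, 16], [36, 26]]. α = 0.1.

χ² = 3.831. df = 1, critical = 2.706. Reject H₀. Variables are dependent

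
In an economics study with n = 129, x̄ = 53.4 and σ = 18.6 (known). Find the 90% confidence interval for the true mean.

CI = x̄ ± z*(σ/√n) = 53.4 ± 1.645(18.6/√129) = 53.4 ± 2.69 = (50.71, 56.09)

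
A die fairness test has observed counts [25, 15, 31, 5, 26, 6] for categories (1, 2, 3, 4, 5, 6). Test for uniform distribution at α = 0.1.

Expected = 18 each. χ² = Σ(O-E)²/E = 33.556. df = 5, critical value = 9.236. Reject H₀.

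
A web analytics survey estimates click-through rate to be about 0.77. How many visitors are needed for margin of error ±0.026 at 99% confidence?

n = z²p(1-p)/E² = 2.576²×0.77×0.23/0.026² = 1738.5 → n = 1739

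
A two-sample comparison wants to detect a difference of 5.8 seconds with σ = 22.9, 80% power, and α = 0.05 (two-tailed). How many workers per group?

n per group = 2(z_α/2 + z_β)²σ²/d² = 2×(1.96 + 0.84)²×22.9²/5.8² = 244.4 → n = 245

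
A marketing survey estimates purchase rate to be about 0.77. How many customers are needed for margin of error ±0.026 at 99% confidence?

n = z²p(1-p)/E² = 2.576²×0.77×0.23/0.026² = 1738.5 → n = 1739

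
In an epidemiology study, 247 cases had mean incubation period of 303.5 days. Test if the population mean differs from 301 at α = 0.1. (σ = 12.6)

z = (x̄ - μ₀)/(σ/√n) = (303.5 - 301)/(12.6/√247) = 3.118. Critical value: ±1.645. Since |3.118| > 1.645, Reject H₀.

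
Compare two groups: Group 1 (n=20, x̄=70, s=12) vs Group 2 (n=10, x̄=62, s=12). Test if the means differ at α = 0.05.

Pooled sp = 12.0. t = 1.721, df = 28. Critical t = ±2.048. Fail to reject H₀.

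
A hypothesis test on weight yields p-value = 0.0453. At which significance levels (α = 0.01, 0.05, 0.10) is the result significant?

p = 0.0453. Significant at: α = 0.05, 0.1.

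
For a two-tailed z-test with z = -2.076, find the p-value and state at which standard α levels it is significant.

p = 2·P(Z > |-2.076|) = 2·(1 - Φ(2.076)) ≈ 0.0379. Significant at α = 0.1; Significant at α = 0.05.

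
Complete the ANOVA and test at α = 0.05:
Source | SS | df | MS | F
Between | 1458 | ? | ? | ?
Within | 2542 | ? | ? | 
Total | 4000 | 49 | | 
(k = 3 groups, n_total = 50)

df_between = 2, df_within = 47. MS_between = 729.0, MS_within = 54.09. F = 13.479, F_crit ≈ 3.195. Reject H₀.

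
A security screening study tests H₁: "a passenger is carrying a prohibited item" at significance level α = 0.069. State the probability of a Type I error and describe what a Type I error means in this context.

P(Type I error) = α = 0.069. A Type I error is rejecting H₀ when H₀ is actually true (false positive) — here, concluding that a passenger is carrying a prohibited item when in fact this is not the case. Consequence: detaining an innocent passenger — delay and inconvenience.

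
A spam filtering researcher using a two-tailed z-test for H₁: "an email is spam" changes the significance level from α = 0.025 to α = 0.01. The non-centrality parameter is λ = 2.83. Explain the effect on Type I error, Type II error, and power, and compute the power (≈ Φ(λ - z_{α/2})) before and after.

Decreasing α from 0.025 to 0.01:
• Type I error rate decreases (α is the Type I rate by definition).
• Critical value moves from z_{α/2} = 2.241 to 2.576, so power = Φ(λ - z_{α/2}) goes from Φ(2.83 - 2.241) = 0.722 to Φ(2.83 - 2.576) = 0.6.
• Type II error rate β = 1 - power therefore increases (0.278 → 0.4).
Appropriate when false positives are costly — here, a legitimate email is sent to the spam folder and the user misses it.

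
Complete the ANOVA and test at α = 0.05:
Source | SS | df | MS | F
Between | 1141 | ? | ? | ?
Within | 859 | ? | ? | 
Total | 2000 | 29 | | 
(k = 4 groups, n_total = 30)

df_between = 3, df_within = 26. MS_between = 380.33, MS_within = 33.04. F = 11.512, F_crit ≈ 2.975. Reject H₀.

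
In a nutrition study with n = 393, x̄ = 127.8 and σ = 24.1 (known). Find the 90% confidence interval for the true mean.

CI = x̄ ± z*(σ/√n) = 127.8 ± 1.645(24.1/√393) = 127.8 ± 2.0 = (125.8, 129.8)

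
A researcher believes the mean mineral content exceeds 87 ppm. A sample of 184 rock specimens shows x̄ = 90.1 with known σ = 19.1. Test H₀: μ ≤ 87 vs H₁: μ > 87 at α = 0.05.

z = 2.202. Critical value: 1.645. Reject H₀.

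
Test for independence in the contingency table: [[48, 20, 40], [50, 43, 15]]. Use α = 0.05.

χ² = 19.801. df = 2, critical = 5.991. Reject H₀. Variables are dependent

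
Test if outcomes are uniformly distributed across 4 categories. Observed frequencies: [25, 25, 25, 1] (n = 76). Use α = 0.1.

Expected = 19 each. χ² = Σ(O-E)²/E = 22.737. df = 3, critical value = 6.251. Reject H₀.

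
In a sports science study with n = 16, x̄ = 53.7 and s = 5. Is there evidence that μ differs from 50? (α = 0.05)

t = (x̄ - μ₀)/(s/√n) = (53.7 - 50)/(5/√16) = 2.96. df = 15, critical t = ±2.131. Reject H₀.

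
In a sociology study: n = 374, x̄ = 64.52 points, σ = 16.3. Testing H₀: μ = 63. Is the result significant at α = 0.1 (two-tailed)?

z = (64.52 - 63)/(16.3/√374) = 1.803. Since |z| > 1.645, significant at α = 0.1.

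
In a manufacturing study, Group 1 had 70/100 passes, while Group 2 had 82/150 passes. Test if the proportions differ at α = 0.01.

p̂₁ = 0.7, p̂₂ = 0.547, pooled p̂ = 0.608. z = 2.433. Critical: ±2.576. Fail to reject H₀.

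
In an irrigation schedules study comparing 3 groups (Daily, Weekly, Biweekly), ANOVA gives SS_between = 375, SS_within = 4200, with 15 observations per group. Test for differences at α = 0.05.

df_between = 2, df_within = 42. F = MS_between/MS_within = 187.5/100.0 = 1.875. F_crit ≈ 3.22. Fail to reject H₀.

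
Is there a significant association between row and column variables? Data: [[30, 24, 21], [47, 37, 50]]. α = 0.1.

χ² = 1.862. df = 2, critical = 4.605. Fail to reject H₀. No evidence of dependence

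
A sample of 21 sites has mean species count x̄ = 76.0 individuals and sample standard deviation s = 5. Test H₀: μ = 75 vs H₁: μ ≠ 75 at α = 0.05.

t = (x̄ - μ₀)/(s/√n) = (76.0 - 75)/(5/√21) = 0.917. df = 20, critical t = ±2.086. Fail to reject H₀.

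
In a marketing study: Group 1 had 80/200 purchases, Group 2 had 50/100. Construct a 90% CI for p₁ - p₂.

p̂₁ = 0.4, p̂₂ = 0.5. Difference = -0.1. CI = (-0.2, 0.0)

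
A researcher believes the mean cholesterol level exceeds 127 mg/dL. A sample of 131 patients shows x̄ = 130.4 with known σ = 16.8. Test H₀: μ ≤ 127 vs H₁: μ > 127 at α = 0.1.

z = 2.316. Critical value: 1.28. Reject H₀.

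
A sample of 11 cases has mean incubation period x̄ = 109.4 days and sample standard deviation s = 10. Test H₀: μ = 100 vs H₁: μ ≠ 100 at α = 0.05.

t = (x̄ - μ₀)/(s/√n) = (109.4 - 100)/(10/√11) = 3.118. df = 10, critical t = ±2.228. Reject H₀.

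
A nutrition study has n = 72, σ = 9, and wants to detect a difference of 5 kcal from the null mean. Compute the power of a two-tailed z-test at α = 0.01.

SE = σ/√n = 9/√72 = 1.061. Non-centrality λ = d/SE = 5/1.061 = 4.714. Power ≈ Φ(λ - z_{α/2}) = Φ(4.714 - 2.576) = Φ(2.138) = 0.984.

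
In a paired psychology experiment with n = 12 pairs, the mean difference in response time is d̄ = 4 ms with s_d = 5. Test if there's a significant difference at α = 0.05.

t = d̄/(s_d/√n) = 4/(5/√12) = 2.771. df = 11, critical t = ±2.201. Reject H₀.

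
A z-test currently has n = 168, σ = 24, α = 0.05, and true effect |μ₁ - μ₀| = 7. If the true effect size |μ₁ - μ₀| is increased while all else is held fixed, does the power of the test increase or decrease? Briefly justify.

Power increases: a larger true effect increases the non-centrality λ = |μ₁ - μ₀|/(σ/√n).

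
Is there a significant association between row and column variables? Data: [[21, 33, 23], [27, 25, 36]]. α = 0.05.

χ² = 4.002. df = 2, critical = 5.991. Fail to reject H₀. No evidence of dependence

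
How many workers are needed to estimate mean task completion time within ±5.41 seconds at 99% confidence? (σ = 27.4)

n = (z*σ/E)² = (2.576×27.4/5.41)² = 170.2 → n = 171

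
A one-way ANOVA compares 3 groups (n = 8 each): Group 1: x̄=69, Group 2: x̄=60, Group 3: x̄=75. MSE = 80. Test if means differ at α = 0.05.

Grand mean = 68.0. SS_between = 912.0, MS_between = 456.0. F = 5.7, F_crit ≈ 3.467. Reject H₀.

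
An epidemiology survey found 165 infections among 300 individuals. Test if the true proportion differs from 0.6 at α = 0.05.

p̂ = 0.55, p₀ = 0.6. z = (p̂ - p₀)/√(p₀(1-p₀)/n) = -1.768. Critical: ±1.96. Fail to reject H₀.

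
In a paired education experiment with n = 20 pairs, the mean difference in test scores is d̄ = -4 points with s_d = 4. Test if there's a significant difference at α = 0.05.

t = d̄/(s_d/√n) = -4/(4/√20) = -4.472. df = 19, critical t = ±2.093. Reject H₀.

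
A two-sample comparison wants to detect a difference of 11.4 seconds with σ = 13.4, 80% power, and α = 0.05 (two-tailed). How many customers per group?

n per group = 2(z_α/2 + z_β)²σ²/d² = 2×(1.96 + 0.84)²×13.4²/11.4² = 21.7 → n = 22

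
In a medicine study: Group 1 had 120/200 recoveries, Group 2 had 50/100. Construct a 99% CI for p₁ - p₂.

p̂₁ = 0.6, p̂₂ = 0.5. Difference = 0.1. CI = (-0.057, 0.257)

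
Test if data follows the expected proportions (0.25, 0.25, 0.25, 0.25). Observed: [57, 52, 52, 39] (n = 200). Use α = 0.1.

Expected: [50.0, 50.0, 50.0, 50.0]. χ² = 3.56. df = 3, critical = 6.251. Fail to reject H₀.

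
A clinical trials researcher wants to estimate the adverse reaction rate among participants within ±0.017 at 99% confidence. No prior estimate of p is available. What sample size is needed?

Conservative approach: use p = 0.5 (maximizes p(1-p) = 0.25). n = z²(0.25)/E² = 2.576²×0.25/0.017² = 5740.3 → n = 5741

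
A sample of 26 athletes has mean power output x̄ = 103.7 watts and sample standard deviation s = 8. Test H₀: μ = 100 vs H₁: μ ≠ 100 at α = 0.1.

t = (x̄ - μ₀)/(s/√n) = (103.7 - 100)/(8/√26) = 2.358. df = 25, critical t = ±1.708. Reject H₀.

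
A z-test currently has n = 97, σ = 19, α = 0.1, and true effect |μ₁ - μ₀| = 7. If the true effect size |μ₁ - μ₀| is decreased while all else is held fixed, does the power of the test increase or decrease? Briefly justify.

Power decreases: a smaller true effect decreases the non-centrality λ = |μ₁ - μ₀|/(σ/√n).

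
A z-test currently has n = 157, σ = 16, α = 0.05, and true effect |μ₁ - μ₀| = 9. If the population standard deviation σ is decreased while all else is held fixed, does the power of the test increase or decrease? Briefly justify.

Power increases: a smaller σ shrinks the standard error σ/√n, moving the sampling distribution under H₁ further from the critical value.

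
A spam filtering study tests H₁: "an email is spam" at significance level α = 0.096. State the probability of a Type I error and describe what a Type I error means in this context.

P(Type I error) = α = 0.096. A Type I error is rejecting H₀ when H₀ is actually true (false positive) — here, concluding that an email is spam when in fact this is not the case. Consequence: a legitimate email is sent to the spam folder and the user misses it.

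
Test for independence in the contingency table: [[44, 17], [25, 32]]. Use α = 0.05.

χ² = 9.699. df = 1, critical = 3.841. Reject H₀. Variables are dependent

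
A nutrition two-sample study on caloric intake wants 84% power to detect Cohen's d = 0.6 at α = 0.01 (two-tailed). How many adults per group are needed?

z_{α/2} = 2.576, z_β = Φ⁻¹(0.84) = 0.994. For medium effect (d = 0.6): n per group = 2(z_{α/2} + z_β)²/d² = 2(2.576 + 0.994)²/0.6² = 70.8 → 71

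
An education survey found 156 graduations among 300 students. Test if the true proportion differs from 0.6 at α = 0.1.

p̂ = 0.52, p₀ = 0.6. z = (p̂ - p₀)/√(p₀(1-p₀)/n) = -2.828. Critical: ±1.645. Reject H₀.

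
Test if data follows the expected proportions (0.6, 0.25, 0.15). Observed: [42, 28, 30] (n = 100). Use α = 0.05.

Expected: [60.0, 25.0, 15.0]. χ² = 20.76. df = 2, critical = 5.991. Reject H₀.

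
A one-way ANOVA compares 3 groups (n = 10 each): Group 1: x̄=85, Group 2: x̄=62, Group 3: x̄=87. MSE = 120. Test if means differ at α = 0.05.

Grand mean = 78.0. SS_between = 3860.0, MS_between = 1930.0. F = 16.083, F_crit ≈ 3.354. Reject H₀.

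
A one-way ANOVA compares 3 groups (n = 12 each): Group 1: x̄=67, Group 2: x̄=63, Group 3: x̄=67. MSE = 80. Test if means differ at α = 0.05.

Grand mean = 65.67. SS_between = 128.0, MS_between = 64.0. F = 0.8, F_crit ≈ 3.285. Fail to reject H₀.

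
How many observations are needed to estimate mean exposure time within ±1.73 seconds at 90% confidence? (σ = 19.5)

n = (z*σ/E)² = (1.645×19.5/1.73)² = 343.8 → n = 344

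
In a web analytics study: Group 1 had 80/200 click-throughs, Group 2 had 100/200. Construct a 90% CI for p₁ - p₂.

p̂₁ = 0.4, p̂₂ = 0.5. Difference = -0.1. CI = (-0.181, -0.019)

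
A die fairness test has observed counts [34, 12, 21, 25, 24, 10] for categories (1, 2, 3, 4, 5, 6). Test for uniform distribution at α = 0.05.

Expected = 21 each. χ² = Σ(O-E)²/E = 18.857. df = 5, critical value = 11.07. Reject H₀.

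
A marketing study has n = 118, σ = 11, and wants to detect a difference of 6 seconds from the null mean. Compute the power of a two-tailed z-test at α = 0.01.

SE = σ/√n = 11/√118 = 1.013. Non-centrality λ = d/SE = 6/1.013 = 5.925. Power ≈ Φ(λ - z_{α/2}) = Φ(5.925 - 2.576) = Φ(3.349) = 1.0.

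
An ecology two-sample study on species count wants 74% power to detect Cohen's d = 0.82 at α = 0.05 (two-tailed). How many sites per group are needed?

z_{α/2} = 1.96, z_β = Φ⁻¹(0.74) = 0.643. For large effect (d = 0.82): n per group = 2(z_{α/2} + z_β)²/d² = 2(1.96 + 0.643)²/0.82² = 20.2 → 21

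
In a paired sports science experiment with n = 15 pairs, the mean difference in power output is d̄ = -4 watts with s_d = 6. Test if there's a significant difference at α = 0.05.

t = d̄/(s_d/√n) = -4/(6/√15) = -2.582. df = 14, critical t = ±2.145. Reject H₀.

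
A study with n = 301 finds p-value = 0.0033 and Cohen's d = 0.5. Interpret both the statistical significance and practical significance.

Statistically significant (p = 0.0033 < 0.05). Cohen's d = 0.5 indicates a medium effect size. Both statistical and practical significance should be considered.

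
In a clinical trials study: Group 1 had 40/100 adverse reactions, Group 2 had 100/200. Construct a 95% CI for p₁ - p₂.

p̂₁ = 0.4, p̂₂ = 0.5. Difference = -0.1. CI = (-0.218, 0.018)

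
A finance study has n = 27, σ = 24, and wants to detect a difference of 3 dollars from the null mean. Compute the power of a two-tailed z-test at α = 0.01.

SE = σ/√n = 24/√27 = 4.619. Non-centrality λ = d/SE = 3/4.619 = 0.65. Power ≈ Φ(λ - z_{α/2}) = Φ(0.65 - 2.576) = Φ(-1.926) = 0.027.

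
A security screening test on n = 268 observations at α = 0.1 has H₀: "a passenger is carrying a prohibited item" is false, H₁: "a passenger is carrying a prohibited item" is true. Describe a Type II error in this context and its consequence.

Type II error: failing to reject H₀ when it is false — concluding that a passenger is carrying a prohibited item is not supported when in fact it is. Consequence: letting a prohibited item through — security breach.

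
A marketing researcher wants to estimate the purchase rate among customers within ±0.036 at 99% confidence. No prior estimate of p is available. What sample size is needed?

Conservative approach: use p = 0.5 (maximizes p(1-p) = 0.25). n = z²(0.25)/E² = 2.576²×0.25/0.036² = 1280.05 → n = 1281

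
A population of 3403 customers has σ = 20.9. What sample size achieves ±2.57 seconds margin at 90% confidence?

Without FPC: n₀ = (1.645×20.9/2.57)² = 178.961. With FPC: n = n₀N/(n₀+N-1) = 170.1 → n = 171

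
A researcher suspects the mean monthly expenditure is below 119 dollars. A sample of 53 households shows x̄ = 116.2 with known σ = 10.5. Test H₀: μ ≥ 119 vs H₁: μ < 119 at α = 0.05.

z = -1.941. Critical value: -1.645. Reject H₀.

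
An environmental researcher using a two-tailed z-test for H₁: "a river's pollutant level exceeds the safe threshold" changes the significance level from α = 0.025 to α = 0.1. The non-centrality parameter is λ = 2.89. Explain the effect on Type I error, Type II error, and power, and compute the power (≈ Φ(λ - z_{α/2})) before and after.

Increasing α from 0.025 to 0.1:
• Type I error rate increases (α is the Type I rate by definition).
• Critical value moves from z_{α/2} = 2.241 to 1.645, so power = Φ(λ - z_{α/2}) goes from Φ(2.89 - 2.241) = 0.742 to Φ(2.89 - 1.645) = 0.893.
• Type II error rate β = 1 - power therefore decreases (0.258 → 0.107).
Appropriate when false negatives are costly — here, allowing unsafe pollution to continue.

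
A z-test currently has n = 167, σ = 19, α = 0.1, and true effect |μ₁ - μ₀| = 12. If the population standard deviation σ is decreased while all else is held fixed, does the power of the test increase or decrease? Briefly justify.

Power increases: a smaller σ shrinks the standard error σ/√n, moving the sampling distribution under H₁ further from the critical value.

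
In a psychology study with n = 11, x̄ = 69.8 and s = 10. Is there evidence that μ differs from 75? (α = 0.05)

t = (x̄ - μ₀)/(s/√n) = (69.8 - 75)/(10/√11) = -1.725. df = 10, critical t = ±2.228. Fail to reject H₀.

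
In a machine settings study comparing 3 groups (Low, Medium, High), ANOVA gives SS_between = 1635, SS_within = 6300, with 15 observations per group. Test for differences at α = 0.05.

df_between = 2, df_within = 42. F = MS_between/MS_within = 817.5/150.0 = 5.45. F_crit ≈ 3.22. Reject H₀. At least one mean differs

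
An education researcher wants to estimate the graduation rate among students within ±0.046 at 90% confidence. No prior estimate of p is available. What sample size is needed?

Conservative approach: use p = 0.5 (maximizes p(1-p) = 0.25). n = z²(0.25)/E² = 1.645²×0.25/0.046² = 319.7 → n = 320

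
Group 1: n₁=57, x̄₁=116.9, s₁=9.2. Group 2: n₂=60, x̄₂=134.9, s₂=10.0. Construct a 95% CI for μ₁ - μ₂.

Difference = -18.0. SE = √(9.2²/57 + 10.0²/60) = 1.775. CI = (-21.48, -14.52)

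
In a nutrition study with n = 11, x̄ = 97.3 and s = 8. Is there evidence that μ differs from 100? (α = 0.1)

t = (x̄ - μ₀)/(s/√n) = (97.3 - 100)/(8/√11) = -1.119. df = 10, critical t = ±1.812. Fail to reject H₀.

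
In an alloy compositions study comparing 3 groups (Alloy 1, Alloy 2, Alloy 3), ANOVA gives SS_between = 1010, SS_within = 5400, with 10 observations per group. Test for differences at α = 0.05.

df_between = 2, df_within = 27. F = MS_between/MS_within = 505.0/200.0 = 2.525. F_crit ≈ 3.354. Fail to reject H₀.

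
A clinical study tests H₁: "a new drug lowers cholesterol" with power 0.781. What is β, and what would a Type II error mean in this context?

β = 1 - power = 1 - 0.781 = 0.219. A Type II error is failing to reject H₀ when H₀ is false (false negative) — here, failing to conclude that a new drug lowers cholesterol when in fact it is true. Consequence: shelving an effective drug — patients miss out on a treatment that would have helped.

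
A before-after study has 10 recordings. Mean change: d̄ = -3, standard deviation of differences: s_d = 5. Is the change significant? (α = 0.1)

t = d̄/(s_d/√n) = -3/(5/√10) = -1.897. df = 9, critical t = ±1.833. Reject H₀.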